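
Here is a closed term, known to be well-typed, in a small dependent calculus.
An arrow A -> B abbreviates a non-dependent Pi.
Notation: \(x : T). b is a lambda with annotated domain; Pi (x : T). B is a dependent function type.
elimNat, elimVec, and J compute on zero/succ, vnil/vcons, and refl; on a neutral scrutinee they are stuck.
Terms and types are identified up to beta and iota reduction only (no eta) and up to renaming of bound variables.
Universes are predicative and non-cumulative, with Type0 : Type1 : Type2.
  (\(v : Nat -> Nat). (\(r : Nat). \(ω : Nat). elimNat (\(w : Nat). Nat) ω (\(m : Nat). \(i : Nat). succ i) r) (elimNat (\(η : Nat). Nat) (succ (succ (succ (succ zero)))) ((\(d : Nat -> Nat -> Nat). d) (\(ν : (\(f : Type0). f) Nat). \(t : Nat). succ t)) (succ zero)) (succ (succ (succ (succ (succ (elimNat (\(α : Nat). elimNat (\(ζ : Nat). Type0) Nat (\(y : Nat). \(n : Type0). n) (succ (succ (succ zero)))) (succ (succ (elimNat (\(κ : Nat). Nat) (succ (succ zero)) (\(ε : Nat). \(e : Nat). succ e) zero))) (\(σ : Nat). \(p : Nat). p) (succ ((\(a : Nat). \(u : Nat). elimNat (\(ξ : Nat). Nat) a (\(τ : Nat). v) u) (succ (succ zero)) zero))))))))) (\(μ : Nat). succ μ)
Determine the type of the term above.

inferred type:
  Nat


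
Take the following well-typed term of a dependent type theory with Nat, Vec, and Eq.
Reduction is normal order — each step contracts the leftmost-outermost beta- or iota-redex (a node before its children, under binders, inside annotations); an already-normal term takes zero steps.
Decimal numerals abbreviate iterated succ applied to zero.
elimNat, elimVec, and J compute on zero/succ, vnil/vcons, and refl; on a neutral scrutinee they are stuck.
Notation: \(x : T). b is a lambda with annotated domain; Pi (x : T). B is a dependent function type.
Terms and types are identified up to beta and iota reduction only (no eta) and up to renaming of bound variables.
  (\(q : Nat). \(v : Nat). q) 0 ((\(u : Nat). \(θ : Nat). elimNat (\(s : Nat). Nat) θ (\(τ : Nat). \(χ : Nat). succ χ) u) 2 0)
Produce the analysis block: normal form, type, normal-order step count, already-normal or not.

resulting normal form:
  0
type:
  Nat
steps to reach normal form (normal order): 2
already normal: no
first contracted redex: a beta-redex


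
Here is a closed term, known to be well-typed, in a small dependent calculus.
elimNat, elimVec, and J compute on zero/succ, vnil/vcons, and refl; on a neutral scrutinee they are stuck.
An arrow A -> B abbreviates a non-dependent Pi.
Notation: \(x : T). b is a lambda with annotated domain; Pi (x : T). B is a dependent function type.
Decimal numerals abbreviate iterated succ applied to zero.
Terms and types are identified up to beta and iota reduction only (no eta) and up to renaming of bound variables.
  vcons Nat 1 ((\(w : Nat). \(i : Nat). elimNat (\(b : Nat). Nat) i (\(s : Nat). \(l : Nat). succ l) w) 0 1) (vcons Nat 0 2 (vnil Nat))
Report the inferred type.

inferred type:
  Vec Nat 2


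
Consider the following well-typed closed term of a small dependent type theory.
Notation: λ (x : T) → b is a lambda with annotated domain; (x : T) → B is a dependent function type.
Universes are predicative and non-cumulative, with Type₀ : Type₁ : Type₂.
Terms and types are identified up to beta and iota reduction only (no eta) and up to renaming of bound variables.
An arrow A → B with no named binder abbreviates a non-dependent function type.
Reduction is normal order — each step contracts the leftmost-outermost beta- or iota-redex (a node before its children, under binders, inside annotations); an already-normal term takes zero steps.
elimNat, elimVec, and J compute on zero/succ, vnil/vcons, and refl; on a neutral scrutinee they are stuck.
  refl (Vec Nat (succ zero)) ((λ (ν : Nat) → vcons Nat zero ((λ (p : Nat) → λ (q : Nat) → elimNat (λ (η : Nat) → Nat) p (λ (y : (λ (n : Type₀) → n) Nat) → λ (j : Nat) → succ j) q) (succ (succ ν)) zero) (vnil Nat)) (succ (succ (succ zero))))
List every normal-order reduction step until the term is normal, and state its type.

normal-order reduction:
  refl (Vec Nat (succ zero)) ((λ (ν : Nat) → vcons Nat zero ((λ (p : Nat) → λ (q : Nat) → elimNat (λ (η : Nat) → Nat) p (λ (y : (λ (n : Type₀) → n) Nat) → λ (j : Nat) → succ j) q) (succ (succ ν)) zero) (vnil Nat)) (succ (succ (succ zero))))
  ~> refl (Vec Nat (succ zero)) (vcons Nat zero ((λ (ν : Nat) → λ (p : Nat) → elimNat (λ (q : Nat) → Nat) ν (λ (η : (λ (y : Type₀) → y) Nat) → λ (n : Nat) → succ n) p) (succ (succ (succ (succ (succ zero))))) zero) (vnil Nat))
  ~> refl (Vec Nat (succ zero)) (vcons Nat zero ((λ (ν : Nat) → elimNat (λ (p : Nat) → Nat) (succ (succ (succ (succ (succ zero))))) (λ (q : (λ (η : Type₀) → η) Nat) → λ (y : Nat) → succ y) ν) zero) (vnil Nat))
  ~> refl (Vec Nat (succ zero)) (vcons Nat zero (elimNat (λ (ν : Nat) → Nat) (succ (succ (succ (succ (succ zero))))) (λ (p : (λ (q : Type₀) → q) Nat) → λ (η : Nat) → succ η) zero) (vnil Nat))
  ~> refl (Vec Nat (succ zero)) (vcons Nat zero (succ (succ (succ (succ (succ zero))))) (vnil Nat))
the term's type:
  Eq (Vec Nat (succ zero)) (vcons Nat zero (succ (succ (succ (succ (succ zero))))) (vnil Nat)) (vcons Nat zero (succ (succ (succ (succ (succ zero))))) (vnil Nat))


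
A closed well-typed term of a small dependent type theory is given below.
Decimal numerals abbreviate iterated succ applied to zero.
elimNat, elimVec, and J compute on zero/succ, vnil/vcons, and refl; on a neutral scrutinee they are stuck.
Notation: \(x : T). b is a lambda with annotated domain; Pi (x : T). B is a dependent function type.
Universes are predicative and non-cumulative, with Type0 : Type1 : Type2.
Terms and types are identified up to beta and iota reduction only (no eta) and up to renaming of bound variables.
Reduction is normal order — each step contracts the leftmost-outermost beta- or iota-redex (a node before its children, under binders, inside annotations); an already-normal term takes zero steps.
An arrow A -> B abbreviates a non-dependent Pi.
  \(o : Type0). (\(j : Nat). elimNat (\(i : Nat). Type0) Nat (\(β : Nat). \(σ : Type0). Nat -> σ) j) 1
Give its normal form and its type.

reduced normal form:
  \(o : Type0). Nat -> Nat
type:
  Type0 -> Type0


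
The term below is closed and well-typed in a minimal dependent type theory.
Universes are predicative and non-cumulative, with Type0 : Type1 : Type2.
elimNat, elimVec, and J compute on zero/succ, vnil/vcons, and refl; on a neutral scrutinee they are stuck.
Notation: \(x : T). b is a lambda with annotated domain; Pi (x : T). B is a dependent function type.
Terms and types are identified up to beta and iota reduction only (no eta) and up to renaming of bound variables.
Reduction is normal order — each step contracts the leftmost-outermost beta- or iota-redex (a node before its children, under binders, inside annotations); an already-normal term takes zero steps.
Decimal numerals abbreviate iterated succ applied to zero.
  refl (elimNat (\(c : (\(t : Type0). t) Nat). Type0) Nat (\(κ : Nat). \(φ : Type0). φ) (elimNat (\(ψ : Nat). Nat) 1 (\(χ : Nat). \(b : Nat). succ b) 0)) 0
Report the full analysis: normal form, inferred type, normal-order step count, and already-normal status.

resulting normal form:
  refl Nat 0
the term's type:
  Eq Nat 0 0
reduction steps (normal order): 6
already normal: no
first contracted redex: a beta-redex


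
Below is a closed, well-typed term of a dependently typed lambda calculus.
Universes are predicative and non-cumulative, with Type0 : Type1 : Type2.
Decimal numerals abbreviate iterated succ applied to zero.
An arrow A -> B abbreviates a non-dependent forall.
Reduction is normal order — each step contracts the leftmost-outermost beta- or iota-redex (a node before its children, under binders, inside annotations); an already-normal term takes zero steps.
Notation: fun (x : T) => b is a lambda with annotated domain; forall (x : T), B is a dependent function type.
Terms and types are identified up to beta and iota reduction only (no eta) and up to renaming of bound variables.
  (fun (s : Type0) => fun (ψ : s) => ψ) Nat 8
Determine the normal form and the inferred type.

resulting normal form:
  8
the term's type:
  Nat


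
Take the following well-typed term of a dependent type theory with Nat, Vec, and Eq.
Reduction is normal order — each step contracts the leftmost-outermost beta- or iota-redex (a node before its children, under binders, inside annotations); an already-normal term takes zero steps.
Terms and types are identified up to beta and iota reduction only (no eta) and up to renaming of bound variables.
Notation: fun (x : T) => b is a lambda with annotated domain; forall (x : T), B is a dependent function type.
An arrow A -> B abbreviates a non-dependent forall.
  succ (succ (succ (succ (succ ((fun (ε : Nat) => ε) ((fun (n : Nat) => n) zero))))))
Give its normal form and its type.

normal form:
  succ (succ (succ (succ (succ zero))))
inferred type:
  Nat


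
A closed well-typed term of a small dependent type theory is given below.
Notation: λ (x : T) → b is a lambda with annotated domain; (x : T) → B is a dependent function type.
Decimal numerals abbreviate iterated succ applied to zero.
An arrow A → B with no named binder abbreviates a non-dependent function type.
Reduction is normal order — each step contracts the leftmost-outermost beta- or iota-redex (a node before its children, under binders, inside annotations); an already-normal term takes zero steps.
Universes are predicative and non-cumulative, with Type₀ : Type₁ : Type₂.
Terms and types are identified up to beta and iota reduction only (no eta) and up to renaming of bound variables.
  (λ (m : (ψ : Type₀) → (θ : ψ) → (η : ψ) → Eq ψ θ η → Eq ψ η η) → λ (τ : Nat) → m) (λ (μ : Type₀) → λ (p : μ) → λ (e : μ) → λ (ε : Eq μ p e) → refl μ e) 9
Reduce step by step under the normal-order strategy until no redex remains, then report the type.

reduction (normal order):
  (λ (m : (ψ : Type₀) → (θ : ψ) → (η : ψ) → Eq ψ θ η → Eq ψ η η) → λ (τ : Nat) → m) (λ (μ : Type₀) → λ (p : μ) → λ (e : μ) → λ (ε : Eq μ p e) → refl μ e) 9
  ~> (λ (m : Nat) → λ (ψ : Type₀) → λ (θ : ψ) → λ (η : ψ) → λ (τ : Eq ψ θ η) → refl ψ η) 9
  ~> λ (m : Type₀) → λ (ψ : m) → λ (θ : m) → λ (η : Eq m ψ θ) → refl m θ
the term's type:
  (m : Type₀) → (ψ : m) → (θ : m) → Eq m ψ θ → Eq m θ θ


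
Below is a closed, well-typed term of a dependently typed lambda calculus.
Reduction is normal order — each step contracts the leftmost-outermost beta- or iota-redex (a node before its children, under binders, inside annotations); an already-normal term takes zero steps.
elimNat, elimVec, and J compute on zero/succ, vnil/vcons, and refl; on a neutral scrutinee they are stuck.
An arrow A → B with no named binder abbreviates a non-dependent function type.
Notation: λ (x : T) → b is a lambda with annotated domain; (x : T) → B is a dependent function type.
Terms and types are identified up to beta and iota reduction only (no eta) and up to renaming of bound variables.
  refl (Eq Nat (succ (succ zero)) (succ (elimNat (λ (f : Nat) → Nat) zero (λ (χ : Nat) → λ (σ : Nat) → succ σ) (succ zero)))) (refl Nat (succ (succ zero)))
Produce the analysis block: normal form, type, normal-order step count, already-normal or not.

reduced normal form:
  refl (Eq Nat (succ (succ zero)) (succ (succ zero))) (refl Nat (succ (succ zero)))
inferred type:
  Eq (Eq Nat (succ (succ zero)) (succ (succ zero))) (refl Nat (succ (succ zero))) (refl Nat (succ (succ zero)))
steps to reach normal form (normal order): 4
term was already normal: no
first contracted redex: an elimNat iota-redex


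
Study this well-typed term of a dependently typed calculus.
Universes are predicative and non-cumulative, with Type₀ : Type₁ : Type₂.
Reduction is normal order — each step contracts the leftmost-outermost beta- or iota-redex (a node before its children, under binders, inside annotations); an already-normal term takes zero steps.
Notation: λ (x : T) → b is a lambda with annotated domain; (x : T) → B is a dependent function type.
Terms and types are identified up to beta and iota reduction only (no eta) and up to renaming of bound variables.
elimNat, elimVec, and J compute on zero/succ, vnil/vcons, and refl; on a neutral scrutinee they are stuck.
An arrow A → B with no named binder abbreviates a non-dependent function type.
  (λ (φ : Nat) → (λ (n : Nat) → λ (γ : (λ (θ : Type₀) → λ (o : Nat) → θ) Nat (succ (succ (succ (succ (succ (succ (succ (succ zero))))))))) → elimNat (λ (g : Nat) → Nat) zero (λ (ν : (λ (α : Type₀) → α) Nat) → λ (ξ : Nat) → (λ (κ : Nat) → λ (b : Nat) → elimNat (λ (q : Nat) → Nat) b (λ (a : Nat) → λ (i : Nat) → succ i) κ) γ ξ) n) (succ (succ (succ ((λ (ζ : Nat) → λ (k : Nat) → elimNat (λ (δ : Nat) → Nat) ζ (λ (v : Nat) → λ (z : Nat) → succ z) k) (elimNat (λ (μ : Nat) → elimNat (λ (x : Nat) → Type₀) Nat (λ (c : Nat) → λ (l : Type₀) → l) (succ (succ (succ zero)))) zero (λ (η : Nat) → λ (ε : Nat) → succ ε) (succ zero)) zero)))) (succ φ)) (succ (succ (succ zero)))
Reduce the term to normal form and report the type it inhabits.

reduced normal form:
  succ (succ (succ (succ (succ (succ (succ (succ (succ (succ (succ (succ (succ (succ (succ (succ zero)))))))))))))))
the term's type:
  Nat
observation: contracting a beta-redex first, the term normalizes in 84 steps.


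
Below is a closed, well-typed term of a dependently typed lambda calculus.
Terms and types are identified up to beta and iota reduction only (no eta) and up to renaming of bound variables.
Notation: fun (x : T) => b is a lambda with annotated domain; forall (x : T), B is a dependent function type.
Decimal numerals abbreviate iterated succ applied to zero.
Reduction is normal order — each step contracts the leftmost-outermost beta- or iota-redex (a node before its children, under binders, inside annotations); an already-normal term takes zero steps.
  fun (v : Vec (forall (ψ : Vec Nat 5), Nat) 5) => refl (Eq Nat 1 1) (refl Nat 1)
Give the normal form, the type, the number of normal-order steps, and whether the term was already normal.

resulting normal form:
  fun (v : Vec (forall (ψ : Vec Nat 5), Nat) 5) => refl (Eq Nat 1 1) (refl Nat 1)
inferred type:
  forall (v : Vec (forall (ψ : Vec Nat 5), Nat) 5), Eq (Eq Nat 1 1) (refl Nat 1) (refl Nat 1)
reduction steps (normal order): 0
term was already normal: yes


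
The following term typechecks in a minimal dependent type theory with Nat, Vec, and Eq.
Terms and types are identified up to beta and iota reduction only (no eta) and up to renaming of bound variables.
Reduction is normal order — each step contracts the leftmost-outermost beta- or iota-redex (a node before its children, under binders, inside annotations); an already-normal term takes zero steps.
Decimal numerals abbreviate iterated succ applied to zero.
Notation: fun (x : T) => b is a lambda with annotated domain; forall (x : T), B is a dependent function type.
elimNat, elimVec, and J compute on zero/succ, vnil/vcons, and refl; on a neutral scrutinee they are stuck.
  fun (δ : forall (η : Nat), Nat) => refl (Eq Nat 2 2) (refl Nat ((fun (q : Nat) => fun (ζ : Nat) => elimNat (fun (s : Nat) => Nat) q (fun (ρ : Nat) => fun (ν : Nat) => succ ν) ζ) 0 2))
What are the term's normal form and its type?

resulting normal form:
  fun (δ : forall (η : Nat), Nat) => refl (Eq Nat 2 2) (refl Nat 2)
the term's type:
  forall (δ : forall (η : Nat), Nat), Eq (Eq Nat 2 2) (refl Nat 2) (refl Nat 2)


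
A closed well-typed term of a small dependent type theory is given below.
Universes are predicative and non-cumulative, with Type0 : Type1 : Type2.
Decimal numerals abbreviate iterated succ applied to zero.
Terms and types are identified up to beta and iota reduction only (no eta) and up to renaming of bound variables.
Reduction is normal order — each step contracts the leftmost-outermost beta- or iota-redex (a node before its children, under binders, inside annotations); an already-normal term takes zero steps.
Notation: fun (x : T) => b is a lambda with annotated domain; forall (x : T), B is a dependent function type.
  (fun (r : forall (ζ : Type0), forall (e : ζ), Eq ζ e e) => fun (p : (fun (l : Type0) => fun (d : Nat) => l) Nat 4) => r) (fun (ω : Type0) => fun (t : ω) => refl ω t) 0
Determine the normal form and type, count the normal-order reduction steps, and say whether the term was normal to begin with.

normal form:
  fun (r : Type0) => fun (ζ : r) => refl r ζ
inferred type:
  forall (r : Type0), forall (ζ : r), Eq r ζ ζ
steps to reach normal form (normal order): 2
started in normal form: no
first redex: a beta-redex


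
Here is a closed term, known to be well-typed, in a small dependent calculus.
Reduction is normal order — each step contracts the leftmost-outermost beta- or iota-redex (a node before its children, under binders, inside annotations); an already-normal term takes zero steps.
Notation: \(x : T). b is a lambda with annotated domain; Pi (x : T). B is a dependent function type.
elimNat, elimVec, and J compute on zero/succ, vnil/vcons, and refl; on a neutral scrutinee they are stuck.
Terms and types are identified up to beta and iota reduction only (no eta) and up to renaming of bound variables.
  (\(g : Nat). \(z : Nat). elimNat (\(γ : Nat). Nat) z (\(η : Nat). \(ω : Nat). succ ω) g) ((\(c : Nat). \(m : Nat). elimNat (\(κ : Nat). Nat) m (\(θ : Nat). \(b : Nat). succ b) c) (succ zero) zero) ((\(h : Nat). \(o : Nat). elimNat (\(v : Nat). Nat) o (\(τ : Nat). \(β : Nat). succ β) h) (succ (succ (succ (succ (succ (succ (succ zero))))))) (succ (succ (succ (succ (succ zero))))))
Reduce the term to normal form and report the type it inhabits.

resulting normal form:
  succ (succ (succ (succ (succ (succ (succ (succ (succ (succ (succ (succ (succ zero))))))))))))
inferred type:
  Nat


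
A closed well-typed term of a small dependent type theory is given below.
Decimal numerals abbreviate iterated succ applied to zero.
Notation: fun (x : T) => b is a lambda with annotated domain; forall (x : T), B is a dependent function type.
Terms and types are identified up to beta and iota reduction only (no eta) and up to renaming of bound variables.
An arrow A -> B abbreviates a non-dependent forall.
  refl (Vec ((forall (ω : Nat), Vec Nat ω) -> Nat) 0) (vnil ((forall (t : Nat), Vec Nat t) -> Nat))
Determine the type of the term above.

type:
  Eq (Vec ((forall (ω : Nat), Vec Nat ω) -> Nat) 0) (vnil ((forall (t : Nat), Vec Nat t) -> Nat)) (vnil ((forall (q : Nat), Vec Nat q) -> Nat))


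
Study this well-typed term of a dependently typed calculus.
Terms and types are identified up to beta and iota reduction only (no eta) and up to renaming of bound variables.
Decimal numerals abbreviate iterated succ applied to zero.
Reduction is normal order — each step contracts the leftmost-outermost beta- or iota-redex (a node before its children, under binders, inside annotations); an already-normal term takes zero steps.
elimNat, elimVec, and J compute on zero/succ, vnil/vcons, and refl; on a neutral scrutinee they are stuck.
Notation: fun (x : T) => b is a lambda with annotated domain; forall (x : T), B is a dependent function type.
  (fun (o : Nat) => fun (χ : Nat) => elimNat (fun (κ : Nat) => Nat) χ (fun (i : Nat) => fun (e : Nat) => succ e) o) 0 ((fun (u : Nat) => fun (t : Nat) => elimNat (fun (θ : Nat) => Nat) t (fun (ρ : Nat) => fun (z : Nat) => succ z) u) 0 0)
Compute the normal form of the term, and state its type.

resulting normal form:
  0
type:
  Nat
observation: normalization takes exactly 6 steps under the normal-order strategy.


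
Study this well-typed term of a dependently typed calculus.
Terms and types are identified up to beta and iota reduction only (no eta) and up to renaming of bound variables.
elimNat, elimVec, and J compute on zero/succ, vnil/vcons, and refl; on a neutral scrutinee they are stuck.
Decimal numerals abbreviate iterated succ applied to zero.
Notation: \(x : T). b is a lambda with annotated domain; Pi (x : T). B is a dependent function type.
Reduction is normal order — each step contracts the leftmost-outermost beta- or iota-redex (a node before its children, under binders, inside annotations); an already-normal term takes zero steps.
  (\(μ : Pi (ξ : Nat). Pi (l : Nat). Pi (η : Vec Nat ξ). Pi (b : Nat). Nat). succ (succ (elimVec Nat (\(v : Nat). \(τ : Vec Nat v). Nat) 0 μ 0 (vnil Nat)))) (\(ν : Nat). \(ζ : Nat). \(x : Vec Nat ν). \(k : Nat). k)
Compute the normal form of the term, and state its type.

reduced normal form:
  2
type:
  Nat


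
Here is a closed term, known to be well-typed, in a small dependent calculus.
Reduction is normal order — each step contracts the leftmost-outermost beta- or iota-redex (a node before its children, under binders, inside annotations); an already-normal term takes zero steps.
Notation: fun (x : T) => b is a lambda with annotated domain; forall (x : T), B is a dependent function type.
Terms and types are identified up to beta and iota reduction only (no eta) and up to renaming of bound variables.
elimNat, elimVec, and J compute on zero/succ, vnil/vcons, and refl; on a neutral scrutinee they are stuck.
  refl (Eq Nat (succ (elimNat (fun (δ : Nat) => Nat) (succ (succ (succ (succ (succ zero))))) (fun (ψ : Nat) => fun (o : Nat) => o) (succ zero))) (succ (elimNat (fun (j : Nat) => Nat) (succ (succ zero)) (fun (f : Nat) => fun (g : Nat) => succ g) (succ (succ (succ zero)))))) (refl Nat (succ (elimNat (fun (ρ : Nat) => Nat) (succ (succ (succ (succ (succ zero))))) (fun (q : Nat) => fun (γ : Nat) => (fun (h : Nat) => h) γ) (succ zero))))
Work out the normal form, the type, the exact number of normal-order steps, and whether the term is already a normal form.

reduced normal form:
  refl (Eq Nat (succ (succ (succ (succ (succ (succ zero)))))) (succ (succ (succ (succ (succ (succ zero))))))) (refl Nat (succ (succ (succ (succ (succ (succ zero)))))))
inferred type:
  Eq (Eq Nat (succ (succ (succ (succ (succ (succ zero)))))) (succ (succ (succ (succ (succ (succ zero))))))) (refl Nat (succ (succ (succ (succ (succ (succ zero))))))) (refl Nat (succ (succ (succ (succ (succ (succ zero)))))))
steps to reach normal form (normal order): 19
already normal: no
first contracted redex: an elimNat iota-redex


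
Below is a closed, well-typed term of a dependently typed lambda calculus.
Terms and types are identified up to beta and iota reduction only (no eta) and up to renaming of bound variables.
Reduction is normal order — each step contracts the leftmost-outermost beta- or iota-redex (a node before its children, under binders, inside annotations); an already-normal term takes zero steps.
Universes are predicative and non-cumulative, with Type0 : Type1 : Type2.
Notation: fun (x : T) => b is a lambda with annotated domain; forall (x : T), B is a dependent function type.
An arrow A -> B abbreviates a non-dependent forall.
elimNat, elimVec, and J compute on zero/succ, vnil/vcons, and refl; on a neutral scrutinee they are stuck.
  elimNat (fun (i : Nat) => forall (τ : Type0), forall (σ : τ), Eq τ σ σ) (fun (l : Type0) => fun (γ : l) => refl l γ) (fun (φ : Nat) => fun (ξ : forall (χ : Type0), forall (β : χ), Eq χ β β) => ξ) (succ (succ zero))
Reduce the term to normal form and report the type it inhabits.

reduced normal form:
  fun (i : Type0) => fun (τ : i) => refl i τ
the term's type:
  forall (i : Type0), forall (τ : i), Eq i τ τ


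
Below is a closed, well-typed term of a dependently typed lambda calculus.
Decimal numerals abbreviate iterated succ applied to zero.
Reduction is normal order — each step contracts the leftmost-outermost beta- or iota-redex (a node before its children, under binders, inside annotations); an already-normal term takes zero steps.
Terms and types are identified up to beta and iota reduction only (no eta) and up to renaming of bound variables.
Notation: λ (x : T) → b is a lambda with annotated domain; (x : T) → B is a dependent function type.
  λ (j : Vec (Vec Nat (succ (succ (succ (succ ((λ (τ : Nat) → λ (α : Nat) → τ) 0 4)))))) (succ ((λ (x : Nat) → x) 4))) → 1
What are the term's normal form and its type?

reduced normal form:
  λ (j : Vec (Vec Nat 4) 5) → 1
the term's type:
  (j : Vec (Vec Nat 4) 5) → Nat


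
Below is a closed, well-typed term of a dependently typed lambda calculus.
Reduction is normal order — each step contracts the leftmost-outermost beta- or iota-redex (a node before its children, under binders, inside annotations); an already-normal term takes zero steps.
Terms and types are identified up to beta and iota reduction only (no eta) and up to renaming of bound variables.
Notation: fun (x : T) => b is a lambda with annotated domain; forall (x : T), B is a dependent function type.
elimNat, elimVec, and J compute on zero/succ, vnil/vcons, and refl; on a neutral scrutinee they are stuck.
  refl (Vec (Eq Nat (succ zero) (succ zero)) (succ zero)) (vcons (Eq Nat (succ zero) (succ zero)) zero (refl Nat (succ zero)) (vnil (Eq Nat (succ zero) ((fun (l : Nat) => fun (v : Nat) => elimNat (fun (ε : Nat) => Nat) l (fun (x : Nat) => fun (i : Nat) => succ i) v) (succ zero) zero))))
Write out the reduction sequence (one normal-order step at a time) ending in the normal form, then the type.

normal-order reduction sequence:
  refl (Vec (Eq Nat (succ zero) (succ zero)) (succ zero)) (vcons (Eq Nat (succ zero) (succ zero)) zero (refl Nat (succ zero)) (vnil (Eq Nat (succ zero) ((fun (l : Nat) => fun (v : Nat) => elimNat (fun (ε : Nat) => Nat) l (fun (x : Nat) => fun (i : Nat) => succ i) v) (succ zero) zero))))
  ~> refl (Vec (Eq Nat (succ zero) (succ zero)) (succ zero)) (vcons (Eq Nat (succ zero) (succ zero)) zero (refl Nat (succ zero)) (vnil (Eq Nat (succ zero) ((fun (l : Nat) => elimNat (fun (v : Nat) => Nat) (succ zero) (fun (ε : Nat) => fun (x : Nat) => succ x) l) zero))))
  ~> refl (Vec (Eq Nat (succ zero) (succ zero)) (succ zero)) (vcons (Eq Nat (succ zero) (succ zero)) zero (refl Nat (succ zero)) (vnil (Eq Nat (succ zero) (elimNat (fun (l : Nat) => Nat) (succ zero) (fun (v : Nat) => fun (ε : Nat) => succ ε) zero))))
  ~> refl (Vec (Eq Nat (succ zero) (succ zero)) (succ zero)) (vcons (Eq Nat (succ zero) (succ zero)) zero (refl Nat (succ zero)) (vnil (Eq Nat (succ zero) (succ zero))))
type:
  Eq (Vec (Eq Nat (succ zero) (succ zero)) (succ zero)) (vcons (Eq Nat (succ zero) (succ zero)) zero (refl Nat (succ zero)) (vnil (Eq Nat (succ zero) (succ zero)))) (vcons (Eq Nat (succ zero) (succ zero)) zero (refl Nat (succ zero)) (vnil (Eq Nat (succ zero) (succ zero))))


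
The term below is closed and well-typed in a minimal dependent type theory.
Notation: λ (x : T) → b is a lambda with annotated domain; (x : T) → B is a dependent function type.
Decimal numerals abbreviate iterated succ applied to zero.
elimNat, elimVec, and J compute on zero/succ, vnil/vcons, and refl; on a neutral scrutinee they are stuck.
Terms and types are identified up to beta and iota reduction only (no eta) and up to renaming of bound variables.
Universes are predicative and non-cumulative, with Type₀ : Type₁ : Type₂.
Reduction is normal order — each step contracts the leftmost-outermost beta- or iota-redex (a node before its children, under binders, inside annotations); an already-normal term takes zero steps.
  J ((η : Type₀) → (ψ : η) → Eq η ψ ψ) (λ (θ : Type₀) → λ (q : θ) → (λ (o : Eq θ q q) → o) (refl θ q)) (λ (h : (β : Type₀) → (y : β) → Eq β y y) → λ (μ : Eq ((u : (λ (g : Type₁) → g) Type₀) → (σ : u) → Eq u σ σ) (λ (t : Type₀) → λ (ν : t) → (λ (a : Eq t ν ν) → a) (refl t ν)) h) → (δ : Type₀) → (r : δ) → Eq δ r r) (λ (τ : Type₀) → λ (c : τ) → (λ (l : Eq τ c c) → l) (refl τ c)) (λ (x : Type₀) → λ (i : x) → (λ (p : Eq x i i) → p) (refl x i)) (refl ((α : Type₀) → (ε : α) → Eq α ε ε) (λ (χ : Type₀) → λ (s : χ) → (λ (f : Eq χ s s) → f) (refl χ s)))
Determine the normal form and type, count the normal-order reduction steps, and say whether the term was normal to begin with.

resulting normal form:
  λ (η : Type₀) → λ (ψ : η) → refl η ψ
type:
  (η : Type₀) → (ψ : η) → Eq η ψ ψ
steps to reach normal form (normal order): 2
already normal: no
first contracted redex: a J iota-redex


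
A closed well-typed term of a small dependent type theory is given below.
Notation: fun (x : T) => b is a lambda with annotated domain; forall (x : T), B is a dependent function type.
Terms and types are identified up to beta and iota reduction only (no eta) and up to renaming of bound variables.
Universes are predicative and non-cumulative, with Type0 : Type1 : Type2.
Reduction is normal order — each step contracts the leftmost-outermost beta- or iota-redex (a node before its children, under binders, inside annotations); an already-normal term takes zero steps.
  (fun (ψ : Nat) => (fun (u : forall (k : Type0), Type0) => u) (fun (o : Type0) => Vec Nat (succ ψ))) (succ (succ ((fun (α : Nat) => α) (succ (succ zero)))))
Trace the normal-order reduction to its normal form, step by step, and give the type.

normal-order reduction sequence:
  (fun (ψ : Nat) => (fun (u : forall (k : Type0), Type0) => u) (fun (o : Type0) => Vec Nat (succ ψ))) (succ (succ ((fun (α : Nat) => α) (succ (succ zero)))))
  ~> (fun (ψ : forall (u : Type0), Type0) => ψ) (fun (k : Type0) => Vec Nat (succ (succ (succ ((fun (o : Nat) => o) (succ (succ zero)))))))
  ~> fun (ψ : Type0) => Vec Nat (succ (succ (succ ((fun (u : Nat) => u) (succ (succ zero))))))
  ~> fun (ψ : Type0) => Vec Nat (succ (succ (succ (succ (succ zero)))))
type:
  forall (ψ : Type0), Type0


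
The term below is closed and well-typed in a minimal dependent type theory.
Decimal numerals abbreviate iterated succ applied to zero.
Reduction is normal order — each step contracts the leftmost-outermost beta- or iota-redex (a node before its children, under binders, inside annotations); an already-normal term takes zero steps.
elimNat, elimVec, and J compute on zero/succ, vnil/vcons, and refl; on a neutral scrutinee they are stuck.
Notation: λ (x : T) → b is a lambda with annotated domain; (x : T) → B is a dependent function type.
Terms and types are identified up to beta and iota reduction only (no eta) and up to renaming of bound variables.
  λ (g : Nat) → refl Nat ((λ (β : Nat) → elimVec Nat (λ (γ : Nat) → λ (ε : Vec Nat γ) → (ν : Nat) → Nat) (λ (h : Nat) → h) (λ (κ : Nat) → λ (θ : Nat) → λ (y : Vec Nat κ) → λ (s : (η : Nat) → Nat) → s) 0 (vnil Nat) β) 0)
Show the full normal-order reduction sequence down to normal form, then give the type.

reduction (normal order):
  λ (g : Nat) → refl Nat ((λ (β : Nat) → elimVec Nat (λ (γ : Nat) → λ (ε : Vec Nat γ) → (ν : Nat) → Nat) (λ (h : Nat) → h) (λ (κ : Nat) → λ (θ : Nat) → λ (y : Vec Nat κ) → λ (s : (η : Nat) → Nat) → s) 0 (vnil Nat) β) 0)
  ~> λ (g : Nat) → refl Nat (elimVec Nat (λ (β : Nat) → λ (γ : Vec Nat β) → (ε : Nat) → Nat) (λ (ν : Nat) → ν) (λ (h : Nat) → λ (κ : Nat) → λ (θ : Vec Nat h) → λ (y : (s : Nat) → Nat) → y) 0 (vnil Nat) 0)
  ~> λ (g : Nat) → refl Nat ((λ (β : Nat) → β) 0)
  ~> λ (g : Nat) → refl Nat 0
inferred type:
  (g : Nat) → Eq Nat 0 0


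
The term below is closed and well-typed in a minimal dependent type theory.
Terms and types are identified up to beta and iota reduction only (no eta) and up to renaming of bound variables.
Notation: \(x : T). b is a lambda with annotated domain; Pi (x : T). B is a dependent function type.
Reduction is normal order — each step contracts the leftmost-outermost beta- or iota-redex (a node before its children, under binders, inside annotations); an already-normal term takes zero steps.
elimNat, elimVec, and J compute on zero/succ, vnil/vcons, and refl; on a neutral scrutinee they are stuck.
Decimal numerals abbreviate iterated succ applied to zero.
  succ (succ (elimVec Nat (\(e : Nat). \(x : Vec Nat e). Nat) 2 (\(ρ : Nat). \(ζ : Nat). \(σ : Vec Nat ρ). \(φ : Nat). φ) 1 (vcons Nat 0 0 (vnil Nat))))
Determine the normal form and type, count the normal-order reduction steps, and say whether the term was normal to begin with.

reduced normal form:
  4
inferred type:
  Nat
normal-order step count: 6
term was already normal: no
first contracted redex: an elimVec iota-redex


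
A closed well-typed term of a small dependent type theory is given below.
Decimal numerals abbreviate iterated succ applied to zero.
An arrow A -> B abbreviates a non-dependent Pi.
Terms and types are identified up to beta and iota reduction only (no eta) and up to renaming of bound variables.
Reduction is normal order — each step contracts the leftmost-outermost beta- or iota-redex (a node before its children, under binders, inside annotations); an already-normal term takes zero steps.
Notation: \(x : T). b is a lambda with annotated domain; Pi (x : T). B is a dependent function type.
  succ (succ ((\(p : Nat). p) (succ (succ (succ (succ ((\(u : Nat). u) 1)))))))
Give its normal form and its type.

reduced normal form:
  7
type:
  Nat
observation: 2 normal-order steps normalize the term, beginning with a beta-redex.


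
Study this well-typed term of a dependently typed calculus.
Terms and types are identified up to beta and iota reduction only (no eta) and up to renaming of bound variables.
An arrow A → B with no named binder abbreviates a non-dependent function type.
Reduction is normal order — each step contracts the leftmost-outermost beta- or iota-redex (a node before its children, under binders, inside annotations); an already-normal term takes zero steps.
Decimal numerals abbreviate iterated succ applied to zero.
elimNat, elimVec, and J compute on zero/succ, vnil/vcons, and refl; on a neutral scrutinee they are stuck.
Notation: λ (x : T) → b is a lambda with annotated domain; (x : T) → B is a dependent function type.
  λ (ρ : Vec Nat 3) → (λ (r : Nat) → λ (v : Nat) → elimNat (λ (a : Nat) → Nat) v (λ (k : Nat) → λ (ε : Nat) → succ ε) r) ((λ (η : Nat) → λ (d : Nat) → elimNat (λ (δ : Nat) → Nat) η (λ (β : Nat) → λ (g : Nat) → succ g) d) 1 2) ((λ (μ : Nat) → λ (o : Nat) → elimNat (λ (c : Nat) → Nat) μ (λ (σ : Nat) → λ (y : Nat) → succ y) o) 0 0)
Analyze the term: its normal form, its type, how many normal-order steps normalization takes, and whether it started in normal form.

reduced normal form:
  λ (ρ : Vec Nat 3) → 3
inferred type:
  Vec Nat 3 → Nat
reduction steps (normal order): 24
already normal: no
first redex: a beta-redex


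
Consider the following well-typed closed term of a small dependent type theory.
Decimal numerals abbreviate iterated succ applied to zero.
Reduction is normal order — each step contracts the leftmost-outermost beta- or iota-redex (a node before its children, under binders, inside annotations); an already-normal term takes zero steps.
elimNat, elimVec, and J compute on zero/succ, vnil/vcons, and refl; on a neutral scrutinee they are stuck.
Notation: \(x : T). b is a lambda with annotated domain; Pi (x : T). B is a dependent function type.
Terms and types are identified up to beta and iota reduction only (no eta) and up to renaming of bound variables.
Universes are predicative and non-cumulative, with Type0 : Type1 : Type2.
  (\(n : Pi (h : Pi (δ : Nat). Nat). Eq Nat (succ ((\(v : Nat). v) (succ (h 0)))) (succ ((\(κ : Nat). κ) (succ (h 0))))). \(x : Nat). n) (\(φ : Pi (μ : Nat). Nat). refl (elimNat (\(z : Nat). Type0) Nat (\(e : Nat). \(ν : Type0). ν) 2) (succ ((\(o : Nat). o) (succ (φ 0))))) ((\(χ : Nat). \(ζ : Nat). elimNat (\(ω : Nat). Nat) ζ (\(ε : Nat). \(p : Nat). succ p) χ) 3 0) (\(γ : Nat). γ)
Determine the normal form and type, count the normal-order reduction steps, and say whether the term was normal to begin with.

resulting normal form:
  refl Nat 2
type:
  Eq Nat 2 2
reduction steps (normal order): 12
started in normal form: no
first redex: a beta-redex


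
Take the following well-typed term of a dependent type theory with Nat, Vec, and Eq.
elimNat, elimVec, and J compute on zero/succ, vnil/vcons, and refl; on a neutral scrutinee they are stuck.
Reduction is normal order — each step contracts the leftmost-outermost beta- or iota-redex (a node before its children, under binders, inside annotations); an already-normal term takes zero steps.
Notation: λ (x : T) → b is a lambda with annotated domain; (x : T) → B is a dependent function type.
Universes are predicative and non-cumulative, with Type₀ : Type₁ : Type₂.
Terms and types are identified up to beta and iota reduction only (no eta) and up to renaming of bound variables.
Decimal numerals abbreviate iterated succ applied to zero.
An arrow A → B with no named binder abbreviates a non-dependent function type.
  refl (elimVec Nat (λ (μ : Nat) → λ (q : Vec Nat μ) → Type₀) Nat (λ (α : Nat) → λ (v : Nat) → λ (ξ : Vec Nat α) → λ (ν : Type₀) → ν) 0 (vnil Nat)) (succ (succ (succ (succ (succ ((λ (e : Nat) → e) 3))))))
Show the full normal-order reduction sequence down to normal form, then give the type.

reduction (normal order):
  refl (elimVec Nat (λ (μ : Nat) → λ (q : Vec Nat μ) → Type₀) Nat (λ (α : Nat) → λ (v : Nat) → λ (ξ : Vec Nat α) → λ (ν : Type₀) → ν) 0 (vnil Nat)) (succ (succ (succ (succ (succ ((λ (e : Nat) → e) 3))))))
  ~> refl Nat (succ (succ (succ (succ (succ ((λ (μ : Nat) → μ) 3))))))
  ~> refl Nat 8
inferred type:
  Eq Nat 8 8


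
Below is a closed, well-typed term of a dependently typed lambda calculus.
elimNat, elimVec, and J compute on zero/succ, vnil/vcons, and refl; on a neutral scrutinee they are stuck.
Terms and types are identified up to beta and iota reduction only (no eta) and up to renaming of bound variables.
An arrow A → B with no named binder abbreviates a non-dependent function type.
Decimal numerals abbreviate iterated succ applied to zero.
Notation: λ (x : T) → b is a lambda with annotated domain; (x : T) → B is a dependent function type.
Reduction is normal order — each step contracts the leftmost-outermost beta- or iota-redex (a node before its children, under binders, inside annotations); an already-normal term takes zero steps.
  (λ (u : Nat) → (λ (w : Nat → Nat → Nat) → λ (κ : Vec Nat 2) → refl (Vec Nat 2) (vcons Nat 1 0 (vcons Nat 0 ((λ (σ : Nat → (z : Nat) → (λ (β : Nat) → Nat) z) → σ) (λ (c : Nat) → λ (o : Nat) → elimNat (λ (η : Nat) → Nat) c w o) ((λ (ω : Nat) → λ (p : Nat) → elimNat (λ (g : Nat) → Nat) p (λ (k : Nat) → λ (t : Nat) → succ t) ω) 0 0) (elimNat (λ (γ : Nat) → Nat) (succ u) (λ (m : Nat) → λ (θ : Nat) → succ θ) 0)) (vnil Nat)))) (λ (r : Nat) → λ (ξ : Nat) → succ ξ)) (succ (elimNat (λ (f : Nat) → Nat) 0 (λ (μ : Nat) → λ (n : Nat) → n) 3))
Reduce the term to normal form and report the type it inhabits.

reduced normal form:
  λ (u : Vec Nat 2) → refl (Vec Nat 2) (vcons Nat 1 0 (vcons Nat 0 2 (vnil Nat)))
type:
  Vec Nat 2 → Eq (Vec Nat 2) (vcons Nat 1 0 (vcons Nat 0 2 (vnil Nat))) (vcons Nat 1 0 (vcons Nat 0 2 (vnil Nat)))


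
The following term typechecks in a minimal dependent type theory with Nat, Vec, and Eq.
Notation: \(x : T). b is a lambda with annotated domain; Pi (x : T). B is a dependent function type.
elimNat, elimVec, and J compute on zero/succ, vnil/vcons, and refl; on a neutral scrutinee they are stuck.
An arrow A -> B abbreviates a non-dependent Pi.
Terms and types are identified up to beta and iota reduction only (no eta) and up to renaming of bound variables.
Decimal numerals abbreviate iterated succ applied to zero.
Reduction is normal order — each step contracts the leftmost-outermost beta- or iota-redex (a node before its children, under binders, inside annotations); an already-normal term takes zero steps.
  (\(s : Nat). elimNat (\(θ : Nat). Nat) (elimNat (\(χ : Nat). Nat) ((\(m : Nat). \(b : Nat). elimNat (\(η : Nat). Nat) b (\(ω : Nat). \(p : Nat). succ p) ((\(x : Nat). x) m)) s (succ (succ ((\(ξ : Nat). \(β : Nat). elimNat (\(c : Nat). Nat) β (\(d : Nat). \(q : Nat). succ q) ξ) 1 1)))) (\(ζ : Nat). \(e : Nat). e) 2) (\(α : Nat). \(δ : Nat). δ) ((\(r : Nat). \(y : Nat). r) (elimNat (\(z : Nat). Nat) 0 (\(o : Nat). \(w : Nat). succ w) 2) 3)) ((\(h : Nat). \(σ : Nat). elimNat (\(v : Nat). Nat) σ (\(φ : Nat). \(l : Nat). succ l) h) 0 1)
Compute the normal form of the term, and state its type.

resulting normal form:
  5
type:
  Nat
observation: the first redex contracted is a beta-redex; the normal form is reached in 40 normal-order steps.
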